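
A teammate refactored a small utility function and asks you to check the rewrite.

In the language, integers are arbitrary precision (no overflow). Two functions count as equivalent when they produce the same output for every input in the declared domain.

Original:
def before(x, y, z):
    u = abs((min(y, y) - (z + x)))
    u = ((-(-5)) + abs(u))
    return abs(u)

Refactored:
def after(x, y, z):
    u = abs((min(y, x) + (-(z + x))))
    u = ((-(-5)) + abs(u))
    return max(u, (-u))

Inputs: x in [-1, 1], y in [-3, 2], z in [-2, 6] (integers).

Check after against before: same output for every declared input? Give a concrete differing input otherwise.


Not equivalent: x=-1, y=0, z=-2 separates them (8 vs 7).
before: u=3, then u=8, then returns 8
after: u=2, then u=7, then returns 7
verdict: not equivalent; witness: x=-1, y=0, z=-2


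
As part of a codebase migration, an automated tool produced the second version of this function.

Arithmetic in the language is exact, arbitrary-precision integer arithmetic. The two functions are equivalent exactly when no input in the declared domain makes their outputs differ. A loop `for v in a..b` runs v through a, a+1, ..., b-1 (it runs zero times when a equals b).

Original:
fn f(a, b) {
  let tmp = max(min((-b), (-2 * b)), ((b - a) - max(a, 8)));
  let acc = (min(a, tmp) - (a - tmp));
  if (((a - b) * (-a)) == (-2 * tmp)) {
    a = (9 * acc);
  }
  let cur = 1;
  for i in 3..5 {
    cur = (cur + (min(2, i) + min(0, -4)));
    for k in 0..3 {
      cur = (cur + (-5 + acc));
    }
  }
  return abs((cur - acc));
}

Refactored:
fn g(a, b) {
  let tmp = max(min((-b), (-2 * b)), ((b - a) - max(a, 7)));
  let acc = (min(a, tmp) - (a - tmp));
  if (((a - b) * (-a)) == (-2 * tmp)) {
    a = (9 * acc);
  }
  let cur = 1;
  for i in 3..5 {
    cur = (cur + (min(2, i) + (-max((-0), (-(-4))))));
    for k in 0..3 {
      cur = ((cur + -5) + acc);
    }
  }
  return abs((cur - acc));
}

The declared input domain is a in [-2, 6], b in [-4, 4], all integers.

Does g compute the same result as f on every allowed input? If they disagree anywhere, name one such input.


a=-2, b=2 yields 63 from f but 53 from g.
verdict: not equivalent; witness: a=-2, b=2


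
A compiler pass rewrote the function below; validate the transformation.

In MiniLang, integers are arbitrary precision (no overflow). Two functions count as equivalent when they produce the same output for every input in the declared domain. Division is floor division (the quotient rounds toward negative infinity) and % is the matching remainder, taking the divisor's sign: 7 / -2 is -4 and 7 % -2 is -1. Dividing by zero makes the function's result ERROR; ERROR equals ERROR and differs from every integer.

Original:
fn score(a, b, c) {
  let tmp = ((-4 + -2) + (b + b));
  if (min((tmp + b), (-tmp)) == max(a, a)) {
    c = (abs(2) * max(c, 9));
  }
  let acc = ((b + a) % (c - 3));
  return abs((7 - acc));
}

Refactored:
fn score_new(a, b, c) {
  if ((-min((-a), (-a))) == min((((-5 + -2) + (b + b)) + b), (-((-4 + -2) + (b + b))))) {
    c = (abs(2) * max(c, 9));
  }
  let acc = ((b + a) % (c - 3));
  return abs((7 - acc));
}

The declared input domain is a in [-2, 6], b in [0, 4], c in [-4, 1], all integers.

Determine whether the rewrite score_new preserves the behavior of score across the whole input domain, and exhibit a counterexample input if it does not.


a=-1, b=2, c=-4 yields 13 from score but 6 from score_new.
verdict: not equivalent; witness: a=-1, b=2, c=-4


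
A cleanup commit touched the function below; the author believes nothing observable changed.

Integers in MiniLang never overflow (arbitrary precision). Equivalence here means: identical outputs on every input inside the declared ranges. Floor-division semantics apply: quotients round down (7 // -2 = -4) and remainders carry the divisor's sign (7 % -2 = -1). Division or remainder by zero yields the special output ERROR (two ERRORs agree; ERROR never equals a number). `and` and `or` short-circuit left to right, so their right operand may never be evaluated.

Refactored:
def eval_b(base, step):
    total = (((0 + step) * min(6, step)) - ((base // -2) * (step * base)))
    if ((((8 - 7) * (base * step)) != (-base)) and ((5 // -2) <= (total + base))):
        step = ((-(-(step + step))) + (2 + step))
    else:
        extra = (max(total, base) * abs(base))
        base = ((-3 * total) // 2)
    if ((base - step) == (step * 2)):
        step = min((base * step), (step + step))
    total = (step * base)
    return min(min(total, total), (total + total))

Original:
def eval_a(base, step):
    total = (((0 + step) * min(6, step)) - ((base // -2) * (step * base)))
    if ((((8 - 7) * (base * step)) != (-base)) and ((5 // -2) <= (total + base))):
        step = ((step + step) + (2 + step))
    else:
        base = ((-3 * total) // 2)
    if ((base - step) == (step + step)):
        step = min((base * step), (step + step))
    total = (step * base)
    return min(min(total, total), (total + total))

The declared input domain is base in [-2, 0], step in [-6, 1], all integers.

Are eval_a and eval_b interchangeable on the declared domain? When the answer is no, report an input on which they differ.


Reading the diff, among the changes: constant usage differs; and statement counts differ; and local variable names differ; and arithmetic usage differs; and min/max/abs usage differs.
Spot check at base=-2, step=-1 — eval_a: total becomes -1; next ((((8 - 7) * (base * step)) != (-base)) and ((5 // -2) <= (total + base))) evaluates to false; next base becomes 1; next ((base - step) == (step + step)) evaluates to false; next total becomes -1; next final value -2. eval_b: total becomes -1; next ((((8 - 7) * (base * step)) != (-base)) and ((5 // -2) <= (total + base))) evaluates to false; next extra becomes -2; next base becomes 1; next ((base - step) == (step * 2)) evaluates to false; next total becomes -1; next final value -2. Both give -2.
Sweeping the whole domain (24 inputs) finds no disagreement.
verdict: equivalent


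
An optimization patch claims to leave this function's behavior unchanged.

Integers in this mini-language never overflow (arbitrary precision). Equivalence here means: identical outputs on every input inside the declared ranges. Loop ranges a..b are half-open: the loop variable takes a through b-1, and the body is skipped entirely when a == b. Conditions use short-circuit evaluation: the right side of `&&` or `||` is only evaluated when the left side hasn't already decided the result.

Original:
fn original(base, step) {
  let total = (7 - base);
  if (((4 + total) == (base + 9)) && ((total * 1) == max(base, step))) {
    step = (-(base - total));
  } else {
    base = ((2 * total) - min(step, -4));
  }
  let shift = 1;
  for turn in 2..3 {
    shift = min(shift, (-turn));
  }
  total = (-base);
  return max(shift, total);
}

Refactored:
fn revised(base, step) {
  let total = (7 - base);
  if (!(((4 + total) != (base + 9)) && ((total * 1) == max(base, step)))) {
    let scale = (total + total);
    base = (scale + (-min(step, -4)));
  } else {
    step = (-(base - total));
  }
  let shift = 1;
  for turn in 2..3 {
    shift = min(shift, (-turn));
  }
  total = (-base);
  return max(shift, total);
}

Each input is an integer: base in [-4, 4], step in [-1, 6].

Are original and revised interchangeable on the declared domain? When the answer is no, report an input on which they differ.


Consider the input base=1, step=6.
original: total becomes 6; next (((4 + total) == (base + 9)) && ((total * 1) == max(base, step))) evaluates to true; next step becomes 5; next shift becomes 1; next at turn=2:; next shift becomes -2; next total becomes -1; next final value -1
revised: total becomes 6; next (!(((4 + total) != (base + 9)) && ((total * 1) == max(base, step)))) evaluates to true; next scale becomes 12; next base becomes 16; next shift becomes 1; next at turn=2:; next shift becomes -2; next total becomes -16; next final value -2
-1 against -2: the behavior changed.
verdict: not equivalent; witness: base=1, step=6


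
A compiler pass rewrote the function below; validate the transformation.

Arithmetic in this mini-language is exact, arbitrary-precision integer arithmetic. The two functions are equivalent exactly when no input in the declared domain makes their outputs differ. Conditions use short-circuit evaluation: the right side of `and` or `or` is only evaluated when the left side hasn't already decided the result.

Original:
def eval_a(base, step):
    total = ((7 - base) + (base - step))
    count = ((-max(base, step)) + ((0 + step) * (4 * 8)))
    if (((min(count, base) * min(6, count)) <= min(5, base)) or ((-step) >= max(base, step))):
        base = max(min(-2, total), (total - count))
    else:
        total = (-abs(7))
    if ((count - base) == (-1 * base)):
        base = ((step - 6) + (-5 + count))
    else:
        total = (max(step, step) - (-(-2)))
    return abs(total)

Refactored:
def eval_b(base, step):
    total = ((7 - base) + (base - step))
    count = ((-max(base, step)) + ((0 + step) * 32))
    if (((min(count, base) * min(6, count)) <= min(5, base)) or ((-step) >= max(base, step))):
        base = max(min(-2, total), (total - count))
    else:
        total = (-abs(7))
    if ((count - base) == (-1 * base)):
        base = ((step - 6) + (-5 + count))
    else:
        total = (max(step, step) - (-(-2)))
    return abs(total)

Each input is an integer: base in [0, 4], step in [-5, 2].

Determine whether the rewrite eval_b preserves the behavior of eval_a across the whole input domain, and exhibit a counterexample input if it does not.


Reading the diff, among the changes: constant usage differs, arithmetic usage differs.
Tracing base=4, step=0: eval_a: total := 7 | count := -4 | (((min(count, base) * min(6, count)) <= min(5, base)) or ((-step) >= max(base, step))): false | total := -7 | ((count - base) == (-1 * base)): false | total := -2 | result 2 | eval_b: total := 7 | count := -4 | (((min(count, base) * min(6, count)) <= min(5, base)) or ((-step) >= max(base, step))): false | total := -7 | ((count - base) == (-1 * base)): false | total := -2 | result 2 — matching result 2.
Checked all 40 inputs in the declared domain: the outputs agree on every one.
verdict: equivalent


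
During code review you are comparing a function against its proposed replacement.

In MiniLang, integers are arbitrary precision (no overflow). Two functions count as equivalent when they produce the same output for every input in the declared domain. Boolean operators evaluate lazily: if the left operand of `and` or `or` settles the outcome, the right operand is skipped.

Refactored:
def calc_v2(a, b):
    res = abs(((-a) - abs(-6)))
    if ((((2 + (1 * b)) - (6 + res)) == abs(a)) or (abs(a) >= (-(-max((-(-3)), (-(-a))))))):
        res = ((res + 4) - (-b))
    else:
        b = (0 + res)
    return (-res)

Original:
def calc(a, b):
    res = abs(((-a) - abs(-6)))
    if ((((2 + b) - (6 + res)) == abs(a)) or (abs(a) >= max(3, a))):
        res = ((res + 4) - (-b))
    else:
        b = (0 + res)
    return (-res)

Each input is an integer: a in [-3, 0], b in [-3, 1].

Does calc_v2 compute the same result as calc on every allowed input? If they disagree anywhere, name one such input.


Behavior is preserved: although constant usage differs; arithmetic usage differs, the outputs never diverge.
As a probe, take a=-2, b=-2: calc runs res := 4 | ((((2 + b) - (6 + res)) == abs(a)) or (abs(a) >= max(3, a))): false | b := 4 | result -4; calc_v2 runs res := 4 | ((((2 + (1 * b)) - (6 + res)) == abs(a)) or (abs(a) >= (-(-max((-(-3)), (-(-a))))))): false | b := 4 | result -4; both end at -4.
Sweeping the whole domain (20 inputs) finds no disagreement.
verdict: equivalent


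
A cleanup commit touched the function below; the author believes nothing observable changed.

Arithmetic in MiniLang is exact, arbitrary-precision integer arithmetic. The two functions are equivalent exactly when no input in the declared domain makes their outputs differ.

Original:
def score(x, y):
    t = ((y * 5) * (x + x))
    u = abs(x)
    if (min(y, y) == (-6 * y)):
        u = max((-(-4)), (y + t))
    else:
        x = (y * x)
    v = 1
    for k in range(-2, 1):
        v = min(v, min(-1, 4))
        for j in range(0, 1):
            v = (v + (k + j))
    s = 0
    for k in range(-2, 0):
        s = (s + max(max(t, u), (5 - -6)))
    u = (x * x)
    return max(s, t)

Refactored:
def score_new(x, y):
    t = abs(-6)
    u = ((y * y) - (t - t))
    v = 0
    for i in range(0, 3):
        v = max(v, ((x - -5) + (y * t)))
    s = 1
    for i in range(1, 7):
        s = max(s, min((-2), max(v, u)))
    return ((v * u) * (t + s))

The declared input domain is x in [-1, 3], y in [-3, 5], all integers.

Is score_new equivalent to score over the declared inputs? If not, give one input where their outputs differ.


Not equivalent: x=-1, y=-3 separates them (60 vs 0).
score: t becomes 30; next u becomes 1; next (min(y, y) == (-6 * y)) evaluates to false; next x becomes 3; next v becomes 1; next at k=-2:; next v becomes -1; next at j=0:; next v becomes -3; next at k=-1:; next v becomes -3; next at j=0:; next v becomes -4; next at k=0:; next v becomes -4; next at j=0:; next v becomes -4; next s becomes 0; next at k=-2:; next s becomes 30; next at k=-1:; next s becomes 60; next u becomes 9; next final value 60
score_new: t becomes 6; next u becomes 9; next v becomes 0; next at i=0:; next v becomes 0; next at i=1:; next v becomes 0; next at i=2:; next v becomes 0; next s becomes 1; next at i=1:; next s becomes 1; next at i=2:; next s becomes 1; next at i=3:; next s becomes 1; next at i=4:; next s becomes 1; next at i=5:; next s becomes 1; next at i=6:; next s becomes 1; next final value 0
verdict: not equivalent; witness: x=-1, y=-3


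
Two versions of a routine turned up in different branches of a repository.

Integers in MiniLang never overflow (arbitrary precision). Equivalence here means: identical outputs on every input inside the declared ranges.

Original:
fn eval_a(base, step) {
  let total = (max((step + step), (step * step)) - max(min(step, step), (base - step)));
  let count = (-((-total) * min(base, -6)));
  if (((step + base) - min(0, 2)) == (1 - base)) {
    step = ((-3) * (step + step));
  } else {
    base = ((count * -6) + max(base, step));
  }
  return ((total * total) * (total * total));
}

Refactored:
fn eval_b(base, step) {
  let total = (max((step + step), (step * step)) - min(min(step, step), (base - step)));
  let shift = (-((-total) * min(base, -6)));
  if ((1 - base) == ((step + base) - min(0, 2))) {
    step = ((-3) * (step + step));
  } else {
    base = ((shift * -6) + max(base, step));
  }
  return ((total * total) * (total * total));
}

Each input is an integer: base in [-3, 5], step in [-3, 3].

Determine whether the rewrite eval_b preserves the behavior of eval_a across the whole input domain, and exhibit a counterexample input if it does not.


Input base=-3, step=-3: 6561 from eval_a versus 20736 from eval_b.
verdict: not equivalent; witness: base=-3, step=-3


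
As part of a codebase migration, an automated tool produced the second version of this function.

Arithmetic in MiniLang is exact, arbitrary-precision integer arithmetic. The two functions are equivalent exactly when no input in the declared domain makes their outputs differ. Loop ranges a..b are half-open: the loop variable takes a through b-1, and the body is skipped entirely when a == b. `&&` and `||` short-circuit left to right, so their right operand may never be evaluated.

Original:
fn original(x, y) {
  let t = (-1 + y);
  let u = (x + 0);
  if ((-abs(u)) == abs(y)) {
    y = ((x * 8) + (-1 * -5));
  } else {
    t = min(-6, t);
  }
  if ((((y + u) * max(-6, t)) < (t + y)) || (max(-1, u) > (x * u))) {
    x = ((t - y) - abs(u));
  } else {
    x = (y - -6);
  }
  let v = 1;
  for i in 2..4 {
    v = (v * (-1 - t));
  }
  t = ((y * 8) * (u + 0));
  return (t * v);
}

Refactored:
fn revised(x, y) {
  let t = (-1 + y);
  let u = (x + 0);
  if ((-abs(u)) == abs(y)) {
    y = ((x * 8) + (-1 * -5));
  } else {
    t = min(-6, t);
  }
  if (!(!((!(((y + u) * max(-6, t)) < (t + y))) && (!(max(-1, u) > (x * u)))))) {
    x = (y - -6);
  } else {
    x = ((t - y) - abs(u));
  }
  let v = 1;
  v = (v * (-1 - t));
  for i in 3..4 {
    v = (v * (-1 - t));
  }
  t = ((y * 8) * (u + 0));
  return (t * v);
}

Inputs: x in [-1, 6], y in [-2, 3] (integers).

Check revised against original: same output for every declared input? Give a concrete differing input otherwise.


This is a faithful refactor — loop structure differs, and boolean connective usage differs, and arithmetic usage differs, and constant usage differs, and statement counts differ, but the computed results match everywhere.
As a probe, take x=5, y=0: original runs t=-1, then u=5, then ((-abs(u)) == abs(y)) is false, then t=-6, then ((((y + u) * max(-6, t)) < (t + y)) || (max(-1, u) > (x * u))) is true, then x=-11, then v=1, then (i=2), then v=5, then (i=3), then v=25, then t=0, then returns 0; revised runs t=-1, then u=5, then ((-abs(u)) == abs(y)) is false, then t=-6, then (!(!((!(((y + u) * max(-6, t)) < (t + y))) && (!(max(-1, u) > (x * u)))))) is false, then x=-11, then v=1, then v=5, then (i=3), then v=25, then t=0, then returns 0; both end at 0.
Across all 48 domain points the two functions coincide.
verdict: equivalent


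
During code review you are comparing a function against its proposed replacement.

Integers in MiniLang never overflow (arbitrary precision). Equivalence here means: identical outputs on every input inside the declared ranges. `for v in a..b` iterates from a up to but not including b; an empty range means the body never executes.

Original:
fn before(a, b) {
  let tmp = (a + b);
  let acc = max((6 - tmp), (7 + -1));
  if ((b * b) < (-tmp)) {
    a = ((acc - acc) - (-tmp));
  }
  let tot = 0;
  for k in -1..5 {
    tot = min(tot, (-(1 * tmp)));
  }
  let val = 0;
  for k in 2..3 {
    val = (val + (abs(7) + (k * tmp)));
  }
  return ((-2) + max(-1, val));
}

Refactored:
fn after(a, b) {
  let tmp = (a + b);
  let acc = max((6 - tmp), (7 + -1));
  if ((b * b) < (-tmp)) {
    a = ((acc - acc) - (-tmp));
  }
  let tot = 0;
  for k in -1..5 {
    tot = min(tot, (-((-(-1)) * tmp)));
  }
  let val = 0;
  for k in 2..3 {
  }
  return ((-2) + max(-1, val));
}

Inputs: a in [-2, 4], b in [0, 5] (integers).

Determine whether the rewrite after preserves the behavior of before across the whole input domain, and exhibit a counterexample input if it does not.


There is a counterexample at a=-2, b=0: 1 on one side, -2 on the other.
before: tmp=-2, then acc=8, then ((b * b) < (-tmp)) is true, then a=-2, then tot=0, then (k=-1), then tot=0, then (k=0), then tot=0, then (k=1), then tot=0, then (k=2), then tot=0, then (k=3), then tot=0, then (k=4), then tot=0, then val=0, then (k=2), then val=3, then returns 1
after: tmp=-2, then acc=8, then ((b * b) < (-tmp)) is true, then a=-2, then tot=0, then (k=-1), then tot=0, then (k=0), then tot=0, then (k=1), then tot=0, then (k=2), then tot=0, then (k=3), then tot=0, then (k=4), then tot=0, then val=0, then (k=2), then returns -2
verdict: not equivalent; witness: a=-2, b=0


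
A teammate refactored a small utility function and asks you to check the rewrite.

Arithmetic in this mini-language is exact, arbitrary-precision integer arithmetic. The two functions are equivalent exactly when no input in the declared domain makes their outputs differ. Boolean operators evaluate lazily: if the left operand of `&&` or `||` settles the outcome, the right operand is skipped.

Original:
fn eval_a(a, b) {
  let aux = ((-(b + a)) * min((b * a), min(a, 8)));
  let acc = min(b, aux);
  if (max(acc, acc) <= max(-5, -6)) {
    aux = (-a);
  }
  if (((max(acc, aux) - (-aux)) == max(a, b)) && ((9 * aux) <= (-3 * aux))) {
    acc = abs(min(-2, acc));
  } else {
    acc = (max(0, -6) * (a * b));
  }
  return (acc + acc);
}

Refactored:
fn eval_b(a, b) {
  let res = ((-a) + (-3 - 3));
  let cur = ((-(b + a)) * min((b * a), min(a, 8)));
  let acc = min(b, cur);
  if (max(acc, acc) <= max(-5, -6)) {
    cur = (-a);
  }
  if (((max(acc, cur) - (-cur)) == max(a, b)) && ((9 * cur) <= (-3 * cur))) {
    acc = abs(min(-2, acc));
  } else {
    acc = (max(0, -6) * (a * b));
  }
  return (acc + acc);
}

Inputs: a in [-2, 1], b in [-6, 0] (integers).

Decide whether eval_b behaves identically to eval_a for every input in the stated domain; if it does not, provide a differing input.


Equivalent — the differences include local variable names differ; and statement counts differ; and constant usage differs; and arithmetic usage differs, yet no declared input distinguishes the two.
Spot check at a=-1, b=-6 — eval_a: aux=-7, then acc=-7, then (max(acc, acc) <= max(-5, -6)) is true, then aux=1, then (((max(acc, aux) - (-aux)) == max(a, b)) && ((9 * aux) <= (-3 * aux))) is false, then acc=0, then returns 0. eval_b: res=-5, then cur=-7, then acc=-7, then (max(acc, acc) <= max(-5, -6)) is true, then cur=1, then (((max(acc, cur) - (-cur)) == max(a, b)) && ((9 * cur) <= (-3 * cur))) is false, then acc=0, then returns 0. Both give 0.
Every one of the 28 inputs gives matching results.
verdict: equivalent


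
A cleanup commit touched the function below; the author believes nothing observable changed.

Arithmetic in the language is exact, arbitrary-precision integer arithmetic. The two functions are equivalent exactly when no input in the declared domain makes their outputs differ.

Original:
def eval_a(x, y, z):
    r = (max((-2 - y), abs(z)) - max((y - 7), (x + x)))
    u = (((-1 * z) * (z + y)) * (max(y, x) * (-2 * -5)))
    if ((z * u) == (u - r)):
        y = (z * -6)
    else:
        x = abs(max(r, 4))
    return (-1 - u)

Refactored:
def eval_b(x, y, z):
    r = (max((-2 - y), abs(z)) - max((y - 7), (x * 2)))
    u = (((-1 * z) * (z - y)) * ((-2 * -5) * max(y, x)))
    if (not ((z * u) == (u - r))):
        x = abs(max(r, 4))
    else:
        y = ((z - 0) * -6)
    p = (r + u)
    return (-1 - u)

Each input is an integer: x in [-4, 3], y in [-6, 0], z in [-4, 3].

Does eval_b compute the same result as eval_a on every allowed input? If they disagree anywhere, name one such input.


Input x=-4, y=-6, z=-4: -1601 from eval_a versus 319 from eval_b.
verdict: not equivalent; witness: x=-4, y=-6, z=-4


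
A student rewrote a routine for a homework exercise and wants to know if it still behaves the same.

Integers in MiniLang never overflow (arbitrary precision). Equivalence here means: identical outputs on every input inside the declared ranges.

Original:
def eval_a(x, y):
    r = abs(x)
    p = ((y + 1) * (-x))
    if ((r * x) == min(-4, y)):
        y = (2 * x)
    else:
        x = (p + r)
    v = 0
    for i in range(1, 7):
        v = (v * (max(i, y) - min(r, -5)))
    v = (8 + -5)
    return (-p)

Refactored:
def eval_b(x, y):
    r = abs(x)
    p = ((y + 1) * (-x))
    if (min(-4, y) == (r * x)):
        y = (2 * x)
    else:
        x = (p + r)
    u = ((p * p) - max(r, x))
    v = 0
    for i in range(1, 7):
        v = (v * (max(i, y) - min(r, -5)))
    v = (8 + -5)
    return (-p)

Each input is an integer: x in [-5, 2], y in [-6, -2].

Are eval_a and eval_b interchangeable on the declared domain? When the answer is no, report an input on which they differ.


Equivalent — the differences include local variable names differ, and min/max/abs usage differs, and statement counts differ, and arithmetic usage differs, yet no declared input distinguishes the two.
Spot check at x=0, y=-4 — eval_a: r becomes 0; next p becomes 0; next ((r * x) == min(-4, y)) evaluates to false; next x becomes 0; next v becomes 0; next at i=1:; next v becomes 0; next at i=2:; next v becomes 0; next at i=3:; next v becomes 0; next at i=4:; next v becomes 0; next at i=5:; next v becomes 0; next at i=6:; next v becomes 0; next v becomes 3; next final value 0. eval_b: r becomes 0; next p becomes 0; next (min(-4, y) == (r * x)) evaluates to false; next x becomes 0; next u becomes 0; next v becomes 0; next at i=1:; next v becomes 0; next at i=2:; next v becomes 0; next at i=3:; next v becomes 0; next at i=4:; next v becomes 0; next at i=5:; next v becomes 0; next at i=6:; next v becomes 0; next v becomes 3; next final value 0. Both give 0.
Checked all 40 inputs in the declared domain: the outputs agree on every one.
verdict: equivalent


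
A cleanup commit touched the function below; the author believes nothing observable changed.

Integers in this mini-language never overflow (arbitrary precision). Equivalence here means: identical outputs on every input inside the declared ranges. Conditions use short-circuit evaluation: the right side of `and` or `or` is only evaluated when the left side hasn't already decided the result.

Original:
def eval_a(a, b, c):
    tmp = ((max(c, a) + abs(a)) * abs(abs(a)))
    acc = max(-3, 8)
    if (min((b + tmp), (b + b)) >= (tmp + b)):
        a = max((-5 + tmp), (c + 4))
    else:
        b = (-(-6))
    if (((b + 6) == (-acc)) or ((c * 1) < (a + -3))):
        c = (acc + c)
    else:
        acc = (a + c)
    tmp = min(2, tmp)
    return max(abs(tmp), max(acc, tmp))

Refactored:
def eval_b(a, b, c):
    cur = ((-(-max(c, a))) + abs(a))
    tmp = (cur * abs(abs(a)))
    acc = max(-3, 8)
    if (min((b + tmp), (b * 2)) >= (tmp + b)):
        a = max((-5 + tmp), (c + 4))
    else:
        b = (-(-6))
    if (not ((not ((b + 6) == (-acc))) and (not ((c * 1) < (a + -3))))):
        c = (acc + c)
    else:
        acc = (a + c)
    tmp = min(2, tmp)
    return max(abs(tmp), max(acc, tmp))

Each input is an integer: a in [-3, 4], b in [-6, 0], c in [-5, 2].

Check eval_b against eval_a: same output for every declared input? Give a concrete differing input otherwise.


Equivalent — the differences include statement counts differ, arithmetic usage differs, boolean connective usage differs, constant usage differs, local variable names differ, yet no declared input distinguishes the two.
One worked example (a=-1, b=-4, c=-4) — eval_a: tmp becomes 0; next acc becomes 8; next (min((b + tmp), (b + b)) >= (tmp + b)) evaluates to false; next b becomes 6; next (((b + 6) == (-acc)) or ((c * 1) < (a + -3))) evaluates to false; next acc becomes -5; next tmp becomes 0; next final value 0; eval_b: cur becomes 0; next tmp becomes 0; next acc becomes 8; next (min((b + tmp), (b * 2)) >= (tmp + b)) evaluates to false; next b becomes 6; next (not ((not ((b + 6) == (-acc))) and (not ((c * 1) < (a + -3))))) evaluates to false; next acc becomes -5; next tmp becomes 0; next final value 0; agreement on 0.
Across all 448 domain points the two functions coincide.
verdict: equivalent


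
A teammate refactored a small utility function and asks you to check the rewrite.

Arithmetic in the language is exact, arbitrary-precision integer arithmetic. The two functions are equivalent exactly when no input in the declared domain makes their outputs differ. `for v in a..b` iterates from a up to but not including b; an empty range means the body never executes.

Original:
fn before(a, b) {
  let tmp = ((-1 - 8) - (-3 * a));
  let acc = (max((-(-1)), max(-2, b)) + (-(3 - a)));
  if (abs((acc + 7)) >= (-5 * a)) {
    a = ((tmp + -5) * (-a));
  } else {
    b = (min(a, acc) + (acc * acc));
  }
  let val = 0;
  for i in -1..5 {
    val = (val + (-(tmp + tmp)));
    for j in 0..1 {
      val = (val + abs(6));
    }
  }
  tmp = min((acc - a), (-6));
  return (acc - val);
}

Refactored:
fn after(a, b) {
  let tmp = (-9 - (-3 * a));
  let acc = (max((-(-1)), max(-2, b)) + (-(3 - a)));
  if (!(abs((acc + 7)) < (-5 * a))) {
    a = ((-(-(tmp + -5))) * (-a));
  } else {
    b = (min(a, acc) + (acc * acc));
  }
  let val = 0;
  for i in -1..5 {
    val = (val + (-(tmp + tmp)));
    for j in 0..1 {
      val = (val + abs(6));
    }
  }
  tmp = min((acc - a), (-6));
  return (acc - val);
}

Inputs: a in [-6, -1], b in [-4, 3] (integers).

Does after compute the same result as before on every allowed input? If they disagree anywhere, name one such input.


The two are interchangeable: arithmetic usage differs; also boolean connective usage differs; also constant usage differs; also comparison usage differs, and every declared input agrees.
Tracing a=-4, b=-3: before: tmp := -21 | acc := -6 | (abs((acc + 7)) >= (-5 * a)): false | b := 30 | val := 0 | iter i=-1: | val := 42 | iter j=0: | val := 48 | iter i=0: | val := 90 | iter j=0: | val := 96 | iter i=1: | val := 138 | iter j=0: | val := 144 | iter i=2: | val := 186 | iter j=0: | val := 192 | iter i=3: | val := 234 | iter j=0: | val := 240 | iter i=4: | val := 282 | iter j=0: | val := 288 | tmp := -6 | result -294 | after: tmp := -21 | acc := -6 | (!(abs((acc + 7)) < (-5 * a))): false | b := 30 | val := 0 | iter i=-1: | val := 42 | iter j=0: | val := 48 | iter i=0: | val := 90 | iter j=0: | val := 96 | iter i=1: | val := 138 | iter j=0: | val := 144 | iter i=2: | val := 186 | iter j=0: | val := 192 | iter i=3: | val := 234 | iter j=0: | val := 240 | iter i=4: | val := 282 | iter j=0: | val := 288 | tmp := -6 | result -294 — matching result -294.
Sweeping the whole domain (48 inputs) finds no disagreement.
verdict: equivalent


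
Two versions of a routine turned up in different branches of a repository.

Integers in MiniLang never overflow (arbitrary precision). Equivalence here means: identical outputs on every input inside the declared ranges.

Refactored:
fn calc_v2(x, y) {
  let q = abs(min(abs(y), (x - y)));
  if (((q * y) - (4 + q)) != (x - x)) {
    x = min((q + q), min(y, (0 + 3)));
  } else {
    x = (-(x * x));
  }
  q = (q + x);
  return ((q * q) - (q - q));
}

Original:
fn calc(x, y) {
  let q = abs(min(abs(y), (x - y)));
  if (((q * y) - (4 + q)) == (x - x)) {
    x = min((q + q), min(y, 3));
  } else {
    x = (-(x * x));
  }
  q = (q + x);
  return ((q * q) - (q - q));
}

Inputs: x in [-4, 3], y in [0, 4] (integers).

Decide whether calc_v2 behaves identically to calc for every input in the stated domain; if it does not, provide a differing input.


Take x=-4, y=0.
calc: q becomes 4; next (((q * y) - (4 + q)) == (x - x)) evaluates to false; next x becomes -16; next q becomes -12; next final value 144
calc_v2: q becomes 4; next (((q * y) - (4 + q)) != (x - x)) evaluates to true; next x becomes 0; next q becomes 4; next final value 16
144 and 16 differ, so these are not the same function on this domain.
verdict: not equivalent; witness: x=-4, y=0


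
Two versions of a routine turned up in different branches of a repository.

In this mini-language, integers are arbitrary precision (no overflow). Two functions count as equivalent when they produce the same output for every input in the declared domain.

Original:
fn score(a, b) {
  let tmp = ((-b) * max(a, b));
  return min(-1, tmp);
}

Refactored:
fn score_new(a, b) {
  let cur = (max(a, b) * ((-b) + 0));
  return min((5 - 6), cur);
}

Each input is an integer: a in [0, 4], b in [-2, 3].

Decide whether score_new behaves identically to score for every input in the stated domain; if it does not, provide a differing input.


Equivalent — the differences include arithmetic usage differs; and local variable names differ; and constant usage differs, yet no declared input distinguishes the two.
One worked example (a=0, b=3) — score: tmp = -9; return -9; score_new: cur = -9; return -9; agreement on -9.
Checked all 30 inputs in the declared domain: the outputs agree on every one.
verdict: equivalent


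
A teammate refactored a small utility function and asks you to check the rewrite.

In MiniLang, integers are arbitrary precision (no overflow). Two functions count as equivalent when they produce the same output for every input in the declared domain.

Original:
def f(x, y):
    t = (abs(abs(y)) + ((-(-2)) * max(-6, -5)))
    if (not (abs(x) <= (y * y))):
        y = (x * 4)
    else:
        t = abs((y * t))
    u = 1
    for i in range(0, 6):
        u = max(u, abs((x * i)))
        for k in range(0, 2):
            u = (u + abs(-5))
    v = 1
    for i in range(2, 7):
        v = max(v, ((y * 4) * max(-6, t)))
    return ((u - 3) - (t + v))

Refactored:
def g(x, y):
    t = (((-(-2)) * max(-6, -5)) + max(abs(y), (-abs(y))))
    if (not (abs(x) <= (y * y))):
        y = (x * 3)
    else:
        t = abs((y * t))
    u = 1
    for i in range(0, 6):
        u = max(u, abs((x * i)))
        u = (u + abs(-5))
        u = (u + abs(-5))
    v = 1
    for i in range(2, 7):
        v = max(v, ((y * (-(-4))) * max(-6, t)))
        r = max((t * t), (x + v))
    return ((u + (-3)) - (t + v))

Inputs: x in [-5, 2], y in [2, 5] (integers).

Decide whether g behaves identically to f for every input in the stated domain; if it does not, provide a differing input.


Evaluate both at x=-5, y=2.
f: t=-8, then (not (abs(x) <= (y * y))) is true, then y=-20, then u=1, then (i=0), then u=1, then (k=0), then u=6, then (k=1), then u=11, then (i=1), then u=11, then (k=0), then u=16, then (k=1), then u=21, then (i=2), then u=21, then (k=0), then u=26, then (k=1), then u=31, then (i=3), then u=31, then (k=0), then u=36, then (k=1), then u=41, then (i=4), then u=41, then (k=0), then u=46, then (k=1), then u=51, then (i=5), then u=51, then (k=0), then u=56, then (k=1), then u=61, then v=1, then (i=2), then v=480, then (i=3), then v=480, then (i=4), then v=480, then (i=5), then v=480, then (i=6), then v=480, then returns -414
g: t=-8, then (not (abs(x) <= (y * y))) is true, then y=-15, then u=1, then (i=0), then u=1, then u=6, then u=11, then (i=1), then u=11, then u=16, then u=21, then (i=2), then u=21, then u=26, then u=31, then (i=3), then u=31, then u=36, then u=41, then (i=4), then u=41, then u=46, then u=51, then (i=5), then u=51, then u=56, then u=61, then v=1, then (i=2), then v=360, then r=355, then (i=3), then v=360, then r=355, then (i=4), then v=360, then r=355, then (i=5), then v=360, then r=355, then (i=6), then v=360, then r=355, then returns -294
-414 != -294, so the rewrite changes behavior.
verdict: not equivalent; witness: x=-5, y=2


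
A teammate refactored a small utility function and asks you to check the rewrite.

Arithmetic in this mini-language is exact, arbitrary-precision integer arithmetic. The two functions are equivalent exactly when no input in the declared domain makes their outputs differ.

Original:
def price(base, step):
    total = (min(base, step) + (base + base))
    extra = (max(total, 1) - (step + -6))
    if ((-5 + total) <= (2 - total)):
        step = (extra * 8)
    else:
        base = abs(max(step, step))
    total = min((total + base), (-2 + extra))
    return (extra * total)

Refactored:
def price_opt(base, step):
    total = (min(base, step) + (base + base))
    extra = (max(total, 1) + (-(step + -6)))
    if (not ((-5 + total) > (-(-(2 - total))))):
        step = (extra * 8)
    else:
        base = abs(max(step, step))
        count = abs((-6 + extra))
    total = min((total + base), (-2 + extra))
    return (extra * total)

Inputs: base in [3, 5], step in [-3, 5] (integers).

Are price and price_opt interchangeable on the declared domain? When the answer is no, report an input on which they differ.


Although comparison usage differs; and arithmetic usage differs; and local variable names differ; and boolean connective usage differs; and statement counts differ; and min/max/abs usage differs; and constant usage differs, 27/27 inputs agree.
verdict: equivalent


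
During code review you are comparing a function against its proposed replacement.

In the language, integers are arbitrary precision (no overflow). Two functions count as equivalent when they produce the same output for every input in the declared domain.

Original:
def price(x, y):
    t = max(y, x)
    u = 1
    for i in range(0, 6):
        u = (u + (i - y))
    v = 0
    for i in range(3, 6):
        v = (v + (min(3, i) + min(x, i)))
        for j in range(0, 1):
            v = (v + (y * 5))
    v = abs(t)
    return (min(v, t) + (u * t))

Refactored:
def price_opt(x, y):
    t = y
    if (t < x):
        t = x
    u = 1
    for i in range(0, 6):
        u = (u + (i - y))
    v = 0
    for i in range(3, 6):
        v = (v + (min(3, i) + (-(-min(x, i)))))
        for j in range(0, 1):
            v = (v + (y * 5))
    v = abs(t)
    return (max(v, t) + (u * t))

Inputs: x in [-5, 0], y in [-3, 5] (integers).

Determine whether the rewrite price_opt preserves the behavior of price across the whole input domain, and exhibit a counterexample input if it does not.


The rewrite breaks on x=-5, y=-3, where the results are -105 and -99.
price: t := -3 | u := 1 | iter i=0: | u := 4 | iter i=1: | u := 8 | iter i=2: | u := 13 | iter i=3: | u := 19 | iter i=4: | u := 26 | iter i=5: | u := 34 | v := 0 | iter i=3: | v := -2 | iter j=0: | v := -17 | iter i=4: | v := -19 | iter j=0: | v := -34 | iter i=5: | v := -36 | iter j=0: | v := -51 | v := 3 | result -105
price_opt: t := -3 | (t < x): false | u := 1 | iter i=0: | u := 4 | iter i=1: | u := 8 | iter i=2: | u := 13 | iter i=3: | u := 19 | iter i=4: | u := 26 | iter i=5: | u := 34 | v := 0 | iter i=3: | v := -2 | iter j=0: | v := -17 | iter i=4: | v := -19 | iter j=0: | v := -34 | iter i=5: | v := -36 | iter j=0: | v := -51 | v := 3 | result -99
verdict: not equivalent; witness: x=-5, y=-3


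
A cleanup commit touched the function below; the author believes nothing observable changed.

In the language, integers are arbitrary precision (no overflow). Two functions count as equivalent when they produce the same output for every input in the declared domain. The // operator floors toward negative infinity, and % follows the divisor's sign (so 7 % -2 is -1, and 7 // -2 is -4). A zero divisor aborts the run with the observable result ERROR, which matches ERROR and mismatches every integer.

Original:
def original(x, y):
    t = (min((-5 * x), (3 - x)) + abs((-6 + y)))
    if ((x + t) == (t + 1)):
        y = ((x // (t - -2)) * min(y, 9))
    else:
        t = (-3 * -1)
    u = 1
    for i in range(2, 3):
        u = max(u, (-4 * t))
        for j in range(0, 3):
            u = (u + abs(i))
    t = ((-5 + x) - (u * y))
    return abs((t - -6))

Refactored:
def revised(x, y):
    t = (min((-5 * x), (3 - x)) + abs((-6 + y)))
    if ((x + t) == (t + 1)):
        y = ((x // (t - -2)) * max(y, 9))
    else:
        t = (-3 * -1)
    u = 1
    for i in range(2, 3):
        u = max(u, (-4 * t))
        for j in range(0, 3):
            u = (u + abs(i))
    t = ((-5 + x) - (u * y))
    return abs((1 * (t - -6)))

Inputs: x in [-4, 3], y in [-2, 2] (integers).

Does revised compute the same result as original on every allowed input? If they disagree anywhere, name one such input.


These are not equivalent — on x=1, y=2 the outputs split (18 vs 88).
original: t becomes -1; next ((x + t) == (t + 1)) evaluates to true; next y becomes 2; next u becomes 1; next at i=2:; next u becomes 4; next at j=0:; next u becomes 6; next at j=1:; next u becomes 8; next at j=2:; next u becomes 10; next t becomes -24; next final value 18
revised: t becomes -1; next ((x + t) == (t + 1)) evaluates to true; next y becomes 9; next u becomes 1; next at i=2:; next u becomes 4; next at j=0:; next u becomes 6; next at j=1:; next u becomes 8; next at j=2:; next u becomes 10; next t becomes -94; next final value 88
verdict: not equivalent; witness: x=1, y=2


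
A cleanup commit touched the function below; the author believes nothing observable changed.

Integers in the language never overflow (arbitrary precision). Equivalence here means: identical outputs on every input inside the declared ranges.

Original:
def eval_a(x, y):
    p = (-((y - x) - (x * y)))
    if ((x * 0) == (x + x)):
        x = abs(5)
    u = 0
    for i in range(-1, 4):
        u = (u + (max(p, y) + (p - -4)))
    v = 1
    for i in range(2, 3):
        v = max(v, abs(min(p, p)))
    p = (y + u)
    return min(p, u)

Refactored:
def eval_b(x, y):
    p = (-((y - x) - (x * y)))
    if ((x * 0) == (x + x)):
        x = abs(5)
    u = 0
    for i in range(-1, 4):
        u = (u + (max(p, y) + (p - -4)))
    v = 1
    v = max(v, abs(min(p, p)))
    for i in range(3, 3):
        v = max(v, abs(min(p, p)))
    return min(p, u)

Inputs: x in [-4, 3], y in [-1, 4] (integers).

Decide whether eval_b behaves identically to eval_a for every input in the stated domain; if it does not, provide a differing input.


Try x=-4, y=-1.
eval_a: p becomes 1; next ((x * 0) == (x + x)) evaluates to false; next u becomes 0; next at i=-1:; next u becomes 6; next at i=0:; next u becomes 12; next at i=1:; next u becomes 18; next at i=2:; next u becomes 24; next at i=3:; next u becomes 30; next v becomes 1; next at i=2:; next v becomes 1; next p becomes 29; next final value 29
eval_b: p becomes 1; next ((x * 0) == (x + x)) evaluates to false; next u becomes 0; next at i=-1:; next u becomes 6; next at i=0:; next u becomes 12; next at i=1:; next u becomes 18; next at i=2:; next u becomes 24; next at i=3:; next u becomes 30; next v becomes 1; next v becomes 1; next i never enters its loop body; next final value 1
29 and 1 differ, so these are not the same function on this domain.
verdict: not equivalent; witness: x=-4, y=-1
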